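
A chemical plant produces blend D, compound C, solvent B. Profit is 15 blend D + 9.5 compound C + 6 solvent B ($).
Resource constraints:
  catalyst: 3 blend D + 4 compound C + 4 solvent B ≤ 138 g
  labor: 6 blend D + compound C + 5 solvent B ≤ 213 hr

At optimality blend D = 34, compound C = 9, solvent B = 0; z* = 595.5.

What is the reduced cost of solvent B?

Check each constraint at x*: catalyst 138/138 (tight); labor 213/213 (tight).
The binding rows give the dual system: 3·y_catalyst + 6·y_labor = 15 and 4·y_catalyst + 1·y_labor = 9.5.
→ y_catalyst = 2 and y_labor = 1.5.
Reduced cost of solvent B: c₃ − yᵀa₃ = 6 − (2·4 + 1.5·5) = 6 − 15.5 = -9.5.

-9.5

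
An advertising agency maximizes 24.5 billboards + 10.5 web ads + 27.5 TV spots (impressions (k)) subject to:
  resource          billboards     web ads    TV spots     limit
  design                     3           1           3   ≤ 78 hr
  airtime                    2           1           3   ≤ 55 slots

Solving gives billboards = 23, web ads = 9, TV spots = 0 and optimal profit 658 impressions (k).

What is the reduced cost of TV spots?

-4

Check each constraint at x*: design 78/78 (tight); airtime 55/55 (tight).
The binding rows give the dual system: 3·y_design + 2·y_airtime = 24.5 and 1·y_design + 1·y_airtime = 10.5.
Solving: y_design = 3.5, y_airtime = 7.
Reduced cost of TV spots: c₃ − yᵀa₃ = 27.5 − (3.5·3 + 7·3) = 27.5 − 31.5 = -4.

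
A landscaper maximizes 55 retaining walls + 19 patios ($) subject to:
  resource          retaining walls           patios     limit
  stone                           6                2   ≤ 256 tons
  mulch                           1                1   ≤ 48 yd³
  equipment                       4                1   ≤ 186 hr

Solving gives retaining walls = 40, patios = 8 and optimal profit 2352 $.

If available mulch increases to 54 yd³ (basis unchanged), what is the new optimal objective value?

Binding: stone and mulch. Non-binding: equipment (18 unused).
By complementary slackness, y = 0 for the non-binding constraint.
The binding rows give the dual system: 6·y_stone + 1·y_mulch = 55 and 2·y_stone + 1·y_mulch = 19.
This yields shadow prices y_stone = 9, y_mulch = 1.
Δz = y_mulch·Δb = 1 × (6) = 6, so new z* = 2352 + 6 = 2358.

2358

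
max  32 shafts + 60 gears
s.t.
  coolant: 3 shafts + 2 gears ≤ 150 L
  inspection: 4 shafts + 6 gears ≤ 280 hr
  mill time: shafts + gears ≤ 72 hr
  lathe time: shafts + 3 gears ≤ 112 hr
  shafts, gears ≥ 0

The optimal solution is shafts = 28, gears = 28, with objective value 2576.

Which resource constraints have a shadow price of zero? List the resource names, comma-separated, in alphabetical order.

coolant, mill time

coolant: 140/150 (slack 10)
inspection: 280/280 (binding)
mill time: 56/72 (slack 16)
lathe time: 112/112 (binding)
By complementary slackness, a constraint with positive slack has shadow price 0 → coolant, mill time.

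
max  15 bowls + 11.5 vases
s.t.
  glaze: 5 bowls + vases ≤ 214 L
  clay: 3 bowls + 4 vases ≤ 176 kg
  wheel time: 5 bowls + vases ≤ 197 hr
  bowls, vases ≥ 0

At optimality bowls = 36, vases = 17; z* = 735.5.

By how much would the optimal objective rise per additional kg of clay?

Check each constraint at x*: glaze 197/214 (slack 17); clay 176/176 (tight); wheel time 197/197 (tight).
By complementary slackness, y = 0 for the non-binding constraint.
From A_Bᵀ y = c: 3·y_clay + 5·y_wheel time = 15; 4·y_clay + 1·y_wheel time = 11.5.
Solving: y_clay = 2.5, y_wheel time = 1.5.
Shadow price of clay = 2.5.

2.5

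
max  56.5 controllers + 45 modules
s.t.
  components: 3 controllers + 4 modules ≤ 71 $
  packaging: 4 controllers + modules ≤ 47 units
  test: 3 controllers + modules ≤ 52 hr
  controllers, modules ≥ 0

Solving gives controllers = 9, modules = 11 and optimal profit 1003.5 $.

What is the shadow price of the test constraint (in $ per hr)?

At the optimum: components uses 71 of 71 (binding); packaging uses 47 of 47 (binding); test uses 38 of 52 (slack = 14).
Since test is not tight, its dual is 0.
From A_Bᵀ y = c: 3·y_components + 4·y_packaging = 56.5; 4·y_components + 1·y_packaging = 45.
This yields shadow prices y_components = 9.5, y_packaging = 7.
Shadow price of test = 0.

0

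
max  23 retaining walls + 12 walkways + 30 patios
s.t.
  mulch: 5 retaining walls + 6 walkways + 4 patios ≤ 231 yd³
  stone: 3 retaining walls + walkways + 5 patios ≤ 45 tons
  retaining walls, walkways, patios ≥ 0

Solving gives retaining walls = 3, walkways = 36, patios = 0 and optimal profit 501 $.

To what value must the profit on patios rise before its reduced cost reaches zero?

34

Check each constraint at x*: mulch 231/231 (tight); stone 45/45 (tight).
From A_Bᵀ y = c: 5·y_mulch + 3·y_stone = 23; 6·y_mulch + 1·y_stone = 12.
This yields shadow prices y_mulch = 1, y_stone = 6.
patios enters the basis when its profit ≥ yᵀa₃ = 1·4 + 6·5 = 34.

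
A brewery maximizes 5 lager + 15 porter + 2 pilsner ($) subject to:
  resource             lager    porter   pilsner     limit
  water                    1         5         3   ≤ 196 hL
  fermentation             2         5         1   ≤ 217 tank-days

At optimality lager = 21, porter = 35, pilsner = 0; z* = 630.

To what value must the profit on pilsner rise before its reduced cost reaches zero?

Both water and fermentation are binding at x*.
From A_Bᵀ y = c: 1·y_water + 2·y_fermentation = 5; 5·y_water + 5·y_fermentation = 15.
Solving: y_water = 1, y_fermentation = 2.
pilsner enters the basis when its profit ≥ yᵀa₃ = 1·3 + 2·1 = 5.

5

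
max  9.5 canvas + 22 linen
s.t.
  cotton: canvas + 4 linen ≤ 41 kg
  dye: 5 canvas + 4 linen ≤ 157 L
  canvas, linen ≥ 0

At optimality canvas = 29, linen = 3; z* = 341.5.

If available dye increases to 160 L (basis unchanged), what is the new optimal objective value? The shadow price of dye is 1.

Δb = 3, so new z* = 341.5 + (1)·(3) = 341.5 + 3 = 344.5.

344.5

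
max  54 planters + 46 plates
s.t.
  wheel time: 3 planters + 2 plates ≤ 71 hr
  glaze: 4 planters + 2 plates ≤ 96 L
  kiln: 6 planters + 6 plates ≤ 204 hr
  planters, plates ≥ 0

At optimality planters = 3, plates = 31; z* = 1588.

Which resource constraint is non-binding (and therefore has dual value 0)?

glaze

wheel time: 71/71 (binding)
glaze: 74/96 (slack 22)
kiln: 204/204 (binding)
By complementary slackness, a constraint with positive slack has shadow price 0 → glaze.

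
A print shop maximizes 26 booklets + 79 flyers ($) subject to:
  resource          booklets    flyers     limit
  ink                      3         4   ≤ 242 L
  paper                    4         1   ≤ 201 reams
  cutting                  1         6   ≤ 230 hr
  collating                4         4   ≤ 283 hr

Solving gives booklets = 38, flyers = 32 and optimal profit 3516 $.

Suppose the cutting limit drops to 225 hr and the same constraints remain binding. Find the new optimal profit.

Check each constraint at x*: ink 242/242 (tight); paper 184/201 (slack 17); cutting 230/230 (tight); collating 280/283 (slack 3).
By complementary slackness, y = 0 for the non-binding constraints.
Dual feasibility on the basic columns requires 3·y_ink + 1·y_cutting = 26, 4·y_ink + 6·y_cutting = 79.
This yields shadow prices y_ink = 5.5, y_cutting = 9.5.
Δz = y_cutting·Δb = 9.5 × (-5) = -47.5, so new z* = 3516 − 47.5 = 3468.5.

3468.5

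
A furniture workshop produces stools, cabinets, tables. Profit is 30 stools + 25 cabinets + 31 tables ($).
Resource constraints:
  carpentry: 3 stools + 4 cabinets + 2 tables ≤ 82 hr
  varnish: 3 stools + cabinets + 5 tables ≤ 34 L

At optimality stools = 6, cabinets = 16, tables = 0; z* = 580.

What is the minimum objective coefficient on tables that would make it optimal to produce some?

35

Both carpentry and varnish are binding at x*.
Dual feasibility on the basic columns requires 3·y_carpentry + 3·y_varnish = 30, 4·y_carpentry + 1·y_varnish = 25.
This yields shadow prices y_carpentry = 5, y_varnish = 5.
tables enters the basis when its profit ≥ yᵀa₃ = 5·2 + 5·5 = 35.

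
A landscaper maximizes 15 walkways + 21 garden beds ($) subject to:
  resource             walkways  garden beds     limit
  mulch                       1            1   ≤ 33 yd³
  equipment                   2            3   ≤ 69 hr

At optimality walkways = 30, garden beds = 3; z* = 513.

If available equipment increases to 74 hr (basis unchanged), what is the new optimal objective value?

543

At the optimum: mulch uses 33 of 33 (binding); equipment uses 69 of 69 (binding).
The binding rows give the dual system: 1·y_mulch + 2·y_equipment = 15 and 1·y_mulch + 3·y_equipment = 21.
This yields shadow prices y_mulch = 3, y_equipment = 6.
Δz = y_equipment·Δb = 6 × (5) = 30, so new z* = 513 + 30 = 543.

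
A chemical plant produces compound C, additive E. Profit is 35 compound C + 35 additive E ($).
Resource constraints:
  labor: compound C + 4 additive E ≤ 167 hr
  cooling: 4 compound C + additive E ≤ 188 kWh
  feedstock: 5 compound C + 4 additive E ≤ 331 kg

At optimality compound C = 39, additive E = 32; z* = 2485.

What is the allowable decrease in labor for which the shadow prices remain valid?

120

Binding constraints: labor, cooling. The basis is B = [[1,4],[4,1]] with det -15.
Per unit decrease in labor, x* moves by d = (0.0667, -0.2667).
The basis stays optimal until additive E reaches 0; allowable decrease = 120 hr.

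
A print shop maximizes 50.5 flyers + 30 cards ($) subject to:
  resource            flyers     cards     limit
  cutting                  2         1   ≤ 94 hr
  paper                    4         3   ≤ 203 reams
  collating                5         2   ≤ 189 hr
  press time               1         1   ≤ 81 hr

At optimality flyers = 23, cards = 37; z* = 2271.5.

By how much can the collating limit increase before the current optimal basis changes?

38.5

Binding constraints: paper, collating. The basis is B = [[4,3],[5,2]] with det -7.
Per unit increase in collating, x* moves by d = (0.4286, -0.5714).
The basis stays optimal until cutting becomes binding; allowable increase = 38.5 hr.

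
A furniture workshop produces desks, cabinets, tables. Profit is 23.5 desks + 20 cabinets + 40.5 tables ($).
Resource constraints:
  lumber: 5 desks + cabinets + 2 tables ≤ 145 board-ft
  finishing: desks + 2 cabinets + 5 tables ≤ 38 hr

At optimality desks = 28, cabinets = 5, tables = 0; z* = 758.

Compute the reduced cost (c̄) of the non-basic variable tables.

-8

Check each constraint at x*: lumber 145/145 (tight); finishing 38/38 (tight).
The binding rows give the dual system: 5·y_lumber + 1·y_finishing = 23.5 and 1·y_lumber + 2·y_finishing = 20.
Solving: y_lumber = 3, y_finishing = 8.5.
Reduced cost of tables: c₃ − yᵀa₃ = 40.5 − (3·2 + 8.5·5) = 40.5 − 48.5 = -8.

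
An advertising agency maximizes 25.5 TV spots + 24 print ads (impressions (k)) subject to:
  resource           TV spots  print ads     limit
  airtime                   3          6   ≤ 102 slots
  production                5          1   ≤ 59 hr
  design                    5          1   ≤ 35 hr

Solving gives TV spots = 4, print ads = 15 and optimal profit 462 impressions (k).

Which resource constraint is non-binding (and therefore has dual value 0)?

airtime: 102/102 (binding)
production: 35/59 (slack 24)
design: 35/35 (binding)
By complementary slackness, a constraint with positive slack has shadow price 0 → production.

production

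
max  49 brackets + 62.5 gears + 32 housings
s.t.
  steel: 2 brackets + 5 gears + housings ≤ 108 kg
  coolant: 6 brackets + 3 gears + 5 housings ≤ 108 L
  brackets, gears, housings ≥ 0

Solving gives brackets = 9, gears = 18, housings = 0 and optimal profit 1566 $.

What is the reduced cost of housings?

At the optimum: steel uses 108 of 108 (binding); coolant uses 108 of 108 (binding).
From A_Bᵀ y = c: 2·y_steel + 6·y_coolant = 49; 5·y_steel + 3·y_coolant = 62.5.
→ y_steel = 9.5 and y_coolant = 5.
Reduced cost of housings: c₃ − yᵀa₃ = 32 − (9.5·1 + 5·5) = 32 − 34.5 = -2.5.

-2.5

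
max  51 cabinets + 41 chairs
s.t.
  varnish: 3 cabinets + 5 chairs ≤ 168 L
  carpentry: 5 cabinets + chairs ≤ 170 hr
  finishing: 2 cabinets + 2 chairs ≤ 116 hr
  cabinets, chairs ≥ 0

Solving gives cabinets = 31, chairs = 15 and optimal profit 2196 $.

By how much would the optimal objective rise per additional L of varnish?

Binding: varnish and carpentry. Non-binding: finishing (24 unused).
Since finishing is not tight, its dual is 0.
The binding rows give the dual system: 3·y_varnish + 5·y_carpentry = 51 and 5·y_varnish + 1·y_carpentry = 41.
Solving: y_varnish = 7, y_carpentry = 6.
Shadow price of varnish = 7.

7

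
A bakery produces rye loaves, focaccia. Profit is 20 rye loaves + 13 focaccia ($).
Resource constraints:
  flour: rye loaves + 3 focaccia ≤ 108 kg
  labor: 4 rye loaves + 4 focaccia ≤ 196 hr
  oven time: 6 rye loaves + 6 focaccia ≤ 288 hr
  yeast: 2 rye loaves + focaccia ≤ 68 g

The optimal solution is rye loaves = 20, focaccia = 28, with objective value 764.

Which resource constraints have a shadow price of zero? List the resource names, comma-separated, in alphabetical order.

flour, labor

flour: 104/108 (slack 4)
labor: 192/196 (slack 4)
oven time: 288/288 (binding)
yeast: 68/68 (binding)
By complementary slackness, a constraint with positive slack has shadow price 0 → flour, labor.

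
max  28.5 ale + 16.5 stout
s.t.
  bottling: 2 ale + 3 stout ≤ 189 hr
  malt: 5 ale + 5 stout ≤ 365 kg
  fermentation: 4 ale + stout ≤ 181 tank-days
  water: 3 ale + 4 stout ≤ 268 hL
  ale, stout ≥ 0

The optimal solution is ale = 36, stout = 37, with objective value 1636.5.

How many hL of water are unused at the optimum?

water used = 3·36 + 4·37 = 256; slack = 268 − 256 = 12.

12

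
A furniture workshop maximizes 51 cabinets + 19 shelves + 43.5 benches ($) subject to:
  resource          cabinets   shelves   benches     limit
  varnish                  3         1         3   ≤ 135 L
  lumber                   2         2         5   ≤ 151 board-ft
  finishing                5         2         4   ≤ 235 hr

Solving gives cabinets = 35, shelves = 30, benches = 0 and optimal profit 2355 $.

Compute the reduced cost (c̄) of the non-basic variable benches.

At the optimum: varnish uses 135 of 135 (binding); lumber uses 130 of 151 (slack = 21); finishing uses 235 of 235 (binding).
Since lumber is not tight, its dual is 0.
From A_Bᵀ y = c: 3·y_varnish + 5·y_finishing = 51; 1·y_varnish + 2·y_finishing = 19.
Solving: y_varnish = 7, y_finishing = 6.
Reduced cost of benches: c₃ − yᵀa₃ = 43.5 − (7·3 + 6·4) = 43.5 − 45 = -1.5.

-1.5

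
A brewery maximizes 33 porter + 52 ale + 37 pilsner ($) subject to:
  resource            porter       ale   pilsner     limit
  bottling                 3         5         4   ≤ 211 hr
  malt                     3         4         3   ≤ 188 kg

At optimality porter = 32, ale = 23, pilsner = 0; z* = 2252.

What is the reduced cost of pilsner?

-4

At the optimum: bottling uses 211 of 211 (binding); malt uses 188 of 188 (binding).
Dual feasibility on the basic columns requires 3·y_bottling + 3·y_malt = 33, 5·y_bottling + 4·y_malt = 52.
Solving: y_bottling = 8, y_malt = 3.
Reduced cost of pilsner: c₃ − yᵀa₃ = 37 − (8·4 + 3·3) = 37 − 41 = -4.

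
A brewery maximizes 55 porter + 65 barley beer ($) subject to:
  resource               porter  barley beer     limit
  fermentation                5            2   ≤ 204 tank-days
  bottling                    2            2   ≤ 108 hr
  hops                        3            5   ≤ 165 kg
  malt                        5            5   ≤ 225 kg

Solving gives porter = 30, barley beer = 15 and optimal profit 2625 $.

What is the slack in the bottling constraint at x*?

18

bottling used = 2·30 + 2·15 = 90; slack = 108 − 90 = 18.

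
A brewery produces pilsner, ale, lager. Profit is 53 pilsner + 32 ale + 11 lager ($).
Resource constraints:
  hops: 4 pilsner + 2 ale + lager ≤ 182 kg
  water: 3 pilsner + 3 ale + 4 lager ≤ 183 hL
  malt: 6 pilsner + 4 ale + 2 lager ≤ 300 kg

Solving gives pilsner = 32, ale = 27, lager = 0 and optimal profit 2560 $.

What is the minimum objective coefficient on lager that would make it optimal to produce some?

Binding: hops and malt. Non-binding: water (6 unused).
By complementary slackness, y = 0 for the non-binding constraint.
From A_Bᵀ y = c: 4·y_hops + 6·y_malt = 53; 2·y_hops + 4·y_malt = 32.
→ y_hops = 5 and y_malt = 5.5.
lager enters the basis when its profit ≥ yᵀa₃ = 5·1 + 5.5·2 = 16.

16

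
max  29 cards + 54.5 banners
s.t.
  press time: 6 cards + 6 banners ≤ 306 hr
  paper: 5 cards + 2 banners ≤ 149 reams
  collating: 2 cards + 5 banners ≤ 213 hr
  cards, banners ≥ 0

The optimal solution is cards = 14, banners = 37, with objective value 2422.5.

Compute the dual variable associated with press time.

At the optimum: press time uses 306 of 306 (binding); paper uses 144 of 149 (slack = 5); collating uses 213 of 213 (binding).
Slack constraints have shadow price 0 (complementary slackness).
The binding rows give the dual system: 6·y_press time + 2·y_collating = 29 and 6·y_press time + 5·y_collating = 54.5.
This yields shadow prices y_press time = 2, y_collating = 8.5.
Shadow price of press time = 2.

2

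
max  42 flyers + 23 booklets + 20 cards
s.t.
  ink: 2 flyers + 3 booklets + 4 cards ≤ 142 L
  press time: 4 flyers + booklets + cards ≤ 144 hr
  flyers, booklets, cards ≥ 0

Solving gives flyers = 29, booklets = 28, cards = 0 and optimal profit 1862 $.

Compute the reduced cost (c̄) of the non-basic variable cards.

Check each constraint at x*: ink 142/142 (tight); press time 144/144 (tight).
The binding rows give the dual system: 2·y_ink + 4·y_press time = 42 and 3·y_ink + 1·y_press time = 23.
Solving: y_ink = 5, y_press time = 8.
Reduced cost of cards: c₃ − yᵀa₃ = 20 − (5·4 + 8·1) = 20 − 28 = -8.

-8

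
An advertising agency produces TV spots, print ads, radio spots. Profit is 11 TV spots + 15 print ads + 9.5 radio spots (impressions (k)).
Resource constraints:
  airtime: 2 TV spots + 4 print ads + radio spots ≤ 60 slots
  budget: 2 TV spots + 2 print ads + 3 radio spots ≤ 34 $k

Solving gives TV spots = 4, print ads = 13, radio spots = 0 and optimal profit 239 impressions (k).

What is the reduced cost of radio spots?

Check each constraint at x*: airtime 60/60 (tight); budget 34/34 (tight).
The binding rows give the dual system: 2·y_airtime + 2·y_budget = 11 and 4·y_airtime + 2·y_budget = 15.
This yields shadow prices y_airtime = 2, y_budget = 3.5.
Reduced cost of radio spots: c₃ − yᵀa₃ = 9.5 − (2·1 + 3.5·3) = 9.5 − 12.5 = -3.

-3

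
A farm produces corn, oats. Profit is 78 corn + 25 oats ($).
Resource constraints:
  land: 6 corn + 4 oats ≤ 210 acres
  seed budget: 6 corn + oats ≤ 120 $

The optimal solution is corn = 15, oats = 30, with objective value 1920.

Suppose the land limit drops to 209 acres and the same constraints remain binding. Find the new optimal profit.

1916

Check each constraint at x*: land 210/210 (tight); seed budget 120/120 (tight).
The binding rows give the dual system: 6·y_land + 6·y_seed budget = 78 and 4·y_land + 1·y_seed budget = 25.
Solving: y_land = 4, y_seed budget = 9.
Δz = y_land·Δb = 4 × (-1) = -4, so new z* = 1920 − 4 = 1916.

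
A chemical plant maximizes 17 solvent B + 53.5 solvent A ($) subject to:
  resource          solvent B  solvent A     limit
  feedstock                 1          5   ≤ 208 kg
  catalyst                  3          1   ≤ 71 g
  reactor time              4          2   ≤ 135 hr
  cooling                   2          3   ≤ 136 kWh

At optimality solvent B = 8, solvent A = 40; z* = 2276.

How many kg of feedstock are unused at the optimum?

feedstock used = 1·8 + 5·40 = 208; slack = 208 − 208 = 0.

0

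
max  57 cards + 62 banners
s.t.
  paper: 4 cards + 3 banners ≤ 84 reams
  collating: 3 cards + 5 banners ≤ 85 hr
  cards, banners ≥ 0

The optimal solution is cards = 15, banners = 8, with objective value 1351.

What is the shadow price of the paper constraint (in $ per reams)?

Check each constraint at x*: paper 84/84 (tight); collating 85/85 (tight).
The binding rows give the dual system: 4·y_paper + 3·y_collating = 57 and 3·y_paper + 5·y_collating = 62.
→ y_paper = 9 and y_collating = 7.
Shadow price of paper = 9.

9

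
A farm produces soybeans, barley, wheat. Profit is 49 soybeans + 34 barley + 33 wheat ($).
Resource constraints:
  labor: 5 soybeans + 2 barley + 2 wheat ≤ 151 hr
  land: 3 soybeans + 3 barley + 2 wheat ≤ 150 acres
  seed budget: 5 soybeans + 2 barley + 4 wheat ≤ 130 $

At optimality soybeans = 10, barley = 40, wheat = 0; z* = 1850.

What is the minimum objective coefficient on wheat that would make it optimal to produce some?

36

At the optimum: labor uses 130 of 151 (slack = 21); land uses 150 of 150 (binding); seed budget uses 130 of 130 (binding).
By complementary slackness, y = 0 for the non-binding constraint.
The binding rows give the dual system: 3·y_land + 5·y_seed budget = 49 and 3·y_land + 2·y_seed budget = 34.
Solving: y_land = 8, y_seed budget = 5.
wheat enters the basis when its profit ≥ yᵀa₃ = 8·2 + 5·4 = 36.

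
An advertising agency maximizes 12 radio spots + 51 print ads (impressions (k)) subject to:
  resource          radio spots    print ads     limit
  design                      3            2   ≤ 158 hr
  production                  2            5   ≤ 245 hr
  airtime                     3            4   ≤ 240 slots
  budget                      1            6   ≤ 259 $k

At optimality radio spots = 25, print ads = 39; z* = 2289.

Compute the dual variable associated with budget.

At the optimum: design uses 153 of 158 (slack = 5); production uses 245 of 245 (binding); airtime uses 231 of 240 (slack = 9); budget uses 259 of 259 (binding).
By complementary slackness, y = 0 for the non-binding constraints.
Dual feasibility on the basic columns requires 2·y_production + 1·y_budget = 12, 5·y_production + 6·y_budget = 51.
This yields shadow prices y_production = 3, y_budget = 6.
Shadow price of budget = 6.

6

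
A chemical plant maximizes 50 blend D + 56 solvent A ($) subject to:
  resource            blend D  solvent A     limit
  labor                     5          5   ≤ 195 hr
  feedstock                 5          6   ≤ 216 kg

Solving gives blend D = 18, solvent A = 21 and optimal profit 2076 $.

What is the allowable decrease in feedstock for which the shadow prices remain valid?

21

Binding constraints: labor, feedstock. The basis is B = [[5,5],[5,6]] with det 5.
Per unit decrease in feedstock, x* moves by d = (1, -1).
The basis stays optimal until solvent A reaches 0; allowable decrease = 21 kg.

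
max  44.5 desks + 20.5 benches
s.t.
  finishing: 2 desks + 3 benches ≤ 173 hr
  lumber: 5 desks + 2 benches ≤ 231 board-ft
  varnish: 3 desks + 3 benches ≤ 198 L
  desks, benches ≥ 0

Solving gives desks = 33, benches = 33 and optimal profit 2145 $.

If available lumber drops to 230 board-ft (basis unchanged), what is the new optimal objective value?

Check each constraint at x*: finishing 165/173 (slack 8); lumber 231/231 (tight); varnish 198/198 (tight).
By complementary slackness, y = 0 for the non-binding constraint.
The binding rows give the dual system: 5·y_lumber + 3·y_varnish = 44.5 and 2·y_lumber + 3·y_varnish = 20.5.
→ y_lumber = 8 and y_varnish = 1.5.
Δz = y_lumber·Δb = 8 × (-1) = -8, so new z* = 2145 − 8 = 2137.

2137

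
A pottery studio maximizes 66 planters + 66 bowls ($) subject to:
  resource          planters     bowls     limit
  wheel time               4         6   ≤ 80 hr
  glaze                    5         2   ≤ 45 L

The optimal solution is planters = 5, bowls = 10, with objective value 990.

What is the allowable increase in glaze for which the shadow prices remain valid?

Binding constraints: wheel time, glaze. The basis is B = [[4,6],[5,2]] with det -22.
Per unit increase in glaze, x* moves by d = (0.2727, -0.1818).
The basis stays optimal until bowls reaches 0; allowable increase = 55 L.

55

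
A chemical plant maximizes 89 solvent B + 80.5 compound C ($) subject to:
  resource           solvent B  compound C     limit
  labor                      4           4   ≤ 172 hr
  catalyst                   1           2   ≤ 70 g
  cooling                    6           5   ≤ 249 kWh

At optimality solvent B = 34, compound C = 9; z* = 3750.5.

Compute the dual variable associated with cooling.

Check each constraint at x*: labor 172/172 (tight); catalyst 52/70 (slack 18); cooling 249/249 (tight).
Slack constraints have shadow price 0 (complementary slackness).
From A_Bᵀ y = c: 4·y_labor + 6·y_cooling = 89; 4·y_labor + 5·y_cooling = 80.5.
→ y_labor = 9.5 and y_cooling = 8.5.
Shadow price of cooling = 8.5.

8.5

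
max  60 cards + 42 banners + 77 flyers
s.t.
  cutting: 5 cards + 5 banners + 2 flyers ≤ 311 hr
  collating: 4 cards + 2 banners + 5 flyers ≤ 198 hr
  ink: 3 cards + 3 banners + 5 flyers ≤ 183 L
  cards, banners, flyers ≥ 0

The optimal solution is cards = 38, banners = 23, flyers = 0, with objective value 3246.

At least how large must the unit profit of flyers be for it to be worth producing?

85

Binding: collating and ink. Non-binding: cutting (6 unused).
By complementary slackness, y = 0 for the non-binding constraint.
From A_Bᵀ y = c: 4·y_collating + 3·y_ink = 60; 2·y_collating + 3·y_ink = 42.
This yields shadow prices y_collating = 9, y_ink = 8.
flyers enters the basis when its profit ≥ yᵀa₃ = 9·5 + 8·5 = 85.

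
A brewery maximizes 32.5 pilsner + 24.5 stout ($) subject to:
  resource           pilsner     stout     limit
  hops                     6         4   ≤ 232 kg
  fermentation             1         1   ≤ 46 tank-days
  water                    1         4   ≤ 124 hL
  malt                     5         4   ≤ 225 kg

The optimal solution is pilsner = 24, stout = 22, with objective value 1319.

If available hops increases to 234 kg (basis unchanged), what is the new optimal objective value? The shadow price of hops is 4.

1327

Δb = 2, so new z* = 1319 + (4)·(2) = 1319 + 8 = 1327.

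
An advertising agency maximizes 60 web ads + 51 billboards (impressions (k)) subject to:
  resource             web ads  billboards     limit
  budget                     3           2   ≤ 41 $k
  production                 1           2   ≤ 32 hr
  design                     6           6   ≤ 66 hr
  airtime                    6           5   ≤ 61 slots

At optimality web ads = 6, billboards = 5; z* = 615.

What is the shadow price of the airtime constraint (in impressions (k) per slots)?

Check each constraint at x*: budget 28/41 (slack 13); production 16/32 (slack 16); design 66/66 (tight); airtime 61/61 (tight).
Since budget, production are not tight, their duals are 0.
The binding rows give the dual system: 6·y_design + 6·y_airtime = 60 and 6·y_design + 5·y_airtime = 51.
Solving: y_design = 1, y_airtime = 9.
Shadow price of airtime = 9.

9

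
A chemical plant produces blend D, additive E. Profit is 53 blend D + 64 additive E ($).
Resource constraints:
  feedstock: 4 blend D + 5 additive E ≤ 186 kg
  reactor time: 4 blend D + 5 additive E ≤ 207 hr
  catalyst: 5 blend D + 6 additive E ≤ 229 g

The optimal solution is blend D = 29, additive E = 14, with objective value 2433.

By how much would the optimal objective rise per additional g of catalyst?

Check each constraint at x*: feedstock 186/186 (tight); reactor time 186/207 (slack 21); catalyst 229/229 (tight).
By complementary slackness, y = 0 for the non-binding constraint.
Dual feasibility on the basic columns requires 4·y_feedstock + 5·y_catalyst = 53, 5·y_feedstock + 6·y_catalyst = 64.
→ y_feedstock = 2 and y_catalyst = 9.
Shadow price of catalyst = 9.

9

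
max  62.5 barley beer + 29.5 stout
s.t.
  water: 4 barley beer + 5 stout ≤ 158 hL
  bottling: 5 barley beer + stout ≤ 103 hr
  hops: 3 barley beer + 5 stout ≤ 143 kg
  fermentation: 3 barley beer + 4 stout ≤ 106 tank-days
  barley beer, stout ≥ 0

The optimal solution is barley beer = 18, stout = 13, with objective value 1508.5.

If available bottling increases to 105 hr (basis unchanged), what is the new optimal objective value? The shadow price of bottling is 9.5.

Δb = 2, so new z* = 1508.5 + (9.5)·(2) = 1508.5 + 19 = 1527.5.

1527.5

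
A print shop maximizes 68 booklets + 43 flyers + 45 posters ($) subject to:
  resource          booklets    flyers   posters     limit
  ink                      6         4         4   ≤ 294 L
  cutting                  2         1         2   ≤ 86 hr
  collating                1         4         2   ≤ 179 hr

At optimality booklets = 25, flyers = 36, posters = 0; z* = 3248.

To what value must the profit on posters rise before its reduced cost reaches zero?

Binding: ink and cutting. Non-binding: collating (10 unused).
Slack constraints have shadow price 0 (complementary slackness).
The binding rows give the dual system: 6·y_ink + 2·y_cutting = 68 and 4·y_ink + 1·y_cutting = 43.
Solving: y_ink = 9, y_cutting = 7.
posters enters the basis when its profit ≥ yᵀa₃ = 9·4 + 7·2 = 50.

50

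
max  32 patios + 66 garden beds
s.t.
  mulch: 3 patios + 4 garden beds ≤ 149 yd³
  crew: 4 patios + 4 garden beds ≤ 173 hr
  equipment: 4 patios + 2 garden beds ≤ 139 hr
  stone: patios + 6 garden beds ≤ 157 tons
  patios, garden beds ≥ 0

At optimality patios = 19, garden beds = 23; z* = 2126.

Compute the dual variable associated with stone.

5

At the optimum: mulch uses 149 of 149 (binding); crew uses 168 of 173 (slack = 5); equipment uses 122 of 139 (slack = 17); stone uses 157 of 157 (binding).
Slack constraints have shadow price 0 (complementary slackness).
The binding rows give the dual system: 3·y_mulch + 1·y_stone = 32 and 4·y_mulch + 6·y_stone = 66.
This yields shadow prices y_mulch = 9, y_stone = 5.
Shadow price of stone = 5.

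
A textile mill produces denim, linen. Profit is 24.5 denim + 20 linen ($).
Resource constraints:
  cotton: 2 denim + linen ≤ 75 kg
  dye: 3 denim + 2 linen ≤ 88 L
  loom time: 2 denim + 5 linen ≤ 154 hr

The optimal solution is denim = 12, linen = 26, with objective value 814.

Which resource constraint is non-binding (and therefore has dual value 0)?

cotton: 50/75 (slack 25)
dye: 88/88 (binding)
loom time: 154/154 (binding)
By complementary slackness, a constraint with positive slack has shadow price 0 → cotton.

cotton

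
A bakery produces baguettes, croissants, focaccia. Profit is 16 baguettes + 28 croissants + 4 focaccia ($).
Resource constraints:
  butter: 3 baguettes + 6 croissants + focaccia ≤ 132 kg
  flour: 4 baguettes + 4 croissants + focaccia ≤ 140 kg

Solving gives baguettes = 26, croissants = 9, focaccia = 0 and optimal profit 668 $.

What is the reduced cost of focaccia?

Check each constraint at x*: butter 132/132 (tight); flour 140/140 (tight).
From A_Bᵀ y = c: 3·y_butter + 4·y_flour = 16; 6·y_butter + 4·y_flour = 28.
Solving: y_butter = 4, y_flour = 1.
Reduced cost of focaccia: c₃ − yᵀa₃ = 4 − (4·1 + 1·1) = 4 − 5 = -1.

-1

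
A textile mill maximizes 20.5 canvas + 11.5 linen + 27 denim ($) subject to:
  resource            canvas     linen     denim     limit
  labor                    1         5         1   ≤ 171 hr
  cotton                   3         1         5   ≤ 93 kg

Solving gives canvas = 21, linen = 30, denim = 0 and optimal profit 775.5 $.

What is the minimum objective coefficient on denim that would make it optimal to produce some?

33.5

Check each constraint at x*: labor 171/171 (tight); cotton 93/93 (tight).
Dual feasibility on the basic columns requires 1·y_labor + 3·y_cotton = 20.5, 5·y_labor + 1·y_cotton = 11.5.
Solving: y_labor = 1, y_cotton = 6.5.
denim enters the basis when its profit ≥ yᵀa₃ = 1·1 + 6.5·5 = 33.5.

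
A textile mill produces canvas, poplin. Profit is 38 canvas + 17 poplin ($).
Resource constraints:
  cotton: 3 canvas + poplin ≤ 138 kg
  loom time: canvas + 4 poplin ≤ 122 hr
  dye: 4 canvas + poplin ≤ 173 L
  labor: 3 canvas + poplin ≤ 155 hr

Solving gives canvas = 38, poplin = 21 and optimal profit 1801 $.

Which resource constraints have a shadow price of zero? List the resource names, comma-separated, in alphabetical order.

cotton: 135/138 (slack 3)
loom time: 122/122 (binding)
dye: 173/173 (binding)
labor: 135/155 (slack 20)
By complementary slackness, a constraint with positive slack has shadow price 0 → cotton, labor.

cotton, labor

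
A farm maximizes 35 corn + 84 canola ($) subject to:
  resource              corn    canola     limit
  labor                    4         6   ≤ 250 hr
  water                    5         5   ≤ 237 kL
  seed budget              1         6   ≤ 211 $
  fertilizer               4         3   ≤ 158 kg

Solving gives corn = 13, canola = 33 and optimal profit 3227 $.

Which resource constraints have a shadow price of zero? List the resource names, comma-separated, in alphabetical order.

fertilizer, water

labor: 250/250 (binding)
water: 230/237 (slack 7)
seed budget: 211/211 (binding)
fertilizer: 151/158 (slack 7)
By complementary slackness, a constraint with positive slack has shadow price 0 → fertilizer, water.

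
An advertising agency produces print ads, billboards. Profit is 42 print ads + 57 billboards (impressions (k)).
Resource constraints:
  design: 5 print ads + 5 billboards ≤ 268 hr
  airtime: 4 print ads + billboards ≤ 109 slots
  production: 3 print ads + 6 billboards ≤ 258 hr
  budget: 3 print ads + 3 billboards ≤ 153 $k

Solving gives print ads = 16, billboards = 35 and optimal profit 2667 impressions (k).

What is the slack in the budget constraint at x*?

budget used = 3·16 + 3·35 = 153; slack = 153 − 153 = 0.

0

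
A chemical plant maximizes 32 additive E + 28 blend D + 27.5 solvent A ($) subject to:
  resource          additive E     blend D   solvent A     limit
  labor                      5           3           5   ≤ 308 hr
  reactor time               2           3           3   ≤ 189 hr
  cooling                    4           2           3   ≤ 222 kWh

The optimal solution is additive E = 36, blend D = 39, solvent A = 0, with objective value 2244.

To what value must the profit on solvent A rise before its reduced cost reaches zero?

Check each constraint at x*: labor 297/308 (slack 11); reactor time 189/189 (tight); cooling 222/222 (tight).
Slack constraints have shadow price 0 (complementary slackness).
Dual feasibility on the basic columns requires 2·y_reactor time + 4·y_cooling = 32, 3·y_reactor time + 2·y_cooling = 28.
This yields shadow prices y_reactor time = 6, y_cooling = 5.
solvent A enters the basis when its profit ≥ yᵀa₃ = 6·3 + 5·3 = 33.

33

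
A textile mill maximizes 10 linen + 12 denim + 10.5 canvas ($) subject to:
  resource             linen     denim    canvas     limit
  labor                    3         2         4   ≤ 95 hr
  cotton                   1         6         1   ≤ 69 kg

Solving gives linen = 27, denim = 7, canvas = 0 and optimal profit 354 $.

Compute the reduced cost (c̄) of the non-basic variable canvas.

At the optimum: labor uses 95 of 95 (binding); cotton uses 69 of 69 (binding).
The binding rows give the dual system: 3·y_labor + 1·y_cotton = 10 and 2·y_labor + 6·y_cotton = 12.
Solving: y_labor = 3, y_cotton = 1.
Reduced cost of canvas: c₃ − yᵀa₃ = 10.5 − (3·4 + 1·1) = 10.5 − 13 = -2.5.

-2.5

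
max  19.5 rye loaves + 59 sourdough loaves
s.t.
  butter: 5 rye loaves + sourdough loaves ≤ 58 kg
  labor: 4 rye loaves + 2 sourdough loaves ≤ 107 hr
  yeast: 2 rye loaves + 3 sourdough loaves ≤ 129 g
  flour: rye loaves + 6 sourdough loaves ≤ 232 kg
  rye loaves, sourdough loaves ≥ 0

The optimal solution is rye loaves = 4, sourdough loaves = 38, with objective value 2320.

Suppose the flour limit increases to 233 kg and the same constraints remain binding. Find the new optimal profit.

At the optimum: butter uses 58 of 58 (binding); labor uses 92 of 107 (slack = 15); yeast uses 122 of 129 (slack = 7); flour uses 232 of 232 (binding).
By complementary slackness, y = 0 for the non-binding constraints.
Dual feasibility on the basic columns requires 5·y_butter + 1·y_flour = 19.5, 1·y_butter + 6·y_flour = 59.
→ y_butter = 2 and y_flour = 9.5.
Δz = y_flour·Δb = 9.5 × (1) = 9.5, so new z* = 2320 + 9.5 = 2329.5.

2329.5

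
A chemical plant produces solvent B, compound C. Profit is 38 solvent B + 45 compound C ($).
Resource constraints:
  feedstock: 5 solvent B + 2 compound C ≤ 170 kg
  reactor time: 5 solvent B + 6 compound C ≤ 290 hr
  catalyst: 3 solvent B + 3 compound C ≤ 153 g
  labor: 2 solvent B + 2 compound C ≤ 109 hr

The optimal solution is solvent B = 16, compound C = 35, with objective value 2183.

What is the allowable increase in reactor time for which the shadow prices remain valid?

16

Binding constraints: reactor time, catalyst. The basis is B = [[5,6],[3,3]] with det -3.
Per unit increase in reactor time, x* moves by d = (-1, 1).
The basis stays optimal until solvent B reaches 0; allowable increase = 16 hr.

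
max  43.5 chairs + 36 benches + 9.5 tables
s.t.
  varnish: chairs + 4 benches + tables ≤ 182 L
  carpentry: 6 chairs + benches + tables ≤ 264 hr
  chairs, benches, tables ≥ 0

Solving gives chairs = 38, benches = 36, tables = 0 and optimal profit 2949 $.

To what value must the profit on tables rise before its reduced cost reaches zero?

Check each constraint at x*: varnish 182/182 (tight); carpentry 264/264 (tight).
Dual feasibility on the basic columns requires 1·y_varnish + 6·y_carpentry = 43.5, 4·y_varnish + 1·y_carpentry = 36.
→ y_varnish = 7.5 and y_carpentry = 6.
tables enters the basis when its profit ≥ yᵀa₃ = 7.5·1 + 6·1 = 13.5.

13.5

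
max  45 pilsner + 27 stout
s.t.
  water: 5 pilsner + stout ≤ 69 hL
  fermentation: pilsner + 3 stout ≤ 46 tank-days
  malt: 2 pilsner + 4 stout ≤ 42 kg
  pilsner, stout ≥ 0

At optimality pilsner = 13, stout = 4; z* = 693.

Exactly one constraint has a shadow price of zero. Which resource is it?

water: 69/69 (binding)
fermentation: 25/46 (slack 21)
malt: 42/42 (binding)
By complementary slackness, a constraint with positive slack has shadow price 0 → fermentation.

fermentation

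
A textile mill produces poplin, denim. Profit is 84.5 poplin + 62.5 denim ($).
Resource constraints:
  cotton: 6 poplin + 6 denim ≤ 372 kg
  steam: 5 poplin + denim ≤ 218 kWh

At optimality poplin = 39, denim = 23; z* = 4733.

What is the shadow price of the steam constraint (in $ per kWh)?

5.5

At the optimum: cotton uses 372 of 372 (binding); steam uses 218 of 218 (binding).
The binding rows give the dual system: 6·y_cotton + 5·y_steam = 84.5 and 6·y_cotton + 1·y_steam = 62.5.
This yields shadow prices y_cotton = 9.5, y_steam = 5.5.
Shadow price of steam = 5.5.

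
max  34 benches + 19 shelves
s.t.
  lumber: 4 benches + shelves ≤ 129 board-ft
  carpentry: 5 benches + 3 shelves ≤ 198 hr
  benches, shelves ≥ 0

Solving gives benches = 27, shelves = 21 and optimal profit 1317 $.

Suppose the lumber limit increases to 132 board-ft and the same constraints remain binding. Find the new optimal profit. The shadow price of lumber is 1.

1320

Δb = 3, so new z* = 1317 + (1)·(3) = 1317 + 3 = 1320.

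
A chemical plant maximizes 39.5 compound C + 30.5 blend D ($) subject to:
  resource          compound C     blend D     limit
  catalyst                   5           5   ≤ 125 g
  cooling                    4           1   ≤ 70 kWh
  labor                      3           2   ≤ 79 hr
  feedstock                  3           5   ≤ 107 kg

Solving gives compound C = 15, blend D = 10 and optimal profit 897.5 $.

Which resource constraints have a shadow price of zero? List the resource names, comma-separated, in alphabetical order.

feedstock, labor

catalyst: 125/125 (binding)
cooling: 70/70 (binding)
labor: 65/79 (slack 14)
feedstock: 95/107 (slack 12)
By complementary slackness, a constraint with positive slack has shadow price 0 → feedstock, labor.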